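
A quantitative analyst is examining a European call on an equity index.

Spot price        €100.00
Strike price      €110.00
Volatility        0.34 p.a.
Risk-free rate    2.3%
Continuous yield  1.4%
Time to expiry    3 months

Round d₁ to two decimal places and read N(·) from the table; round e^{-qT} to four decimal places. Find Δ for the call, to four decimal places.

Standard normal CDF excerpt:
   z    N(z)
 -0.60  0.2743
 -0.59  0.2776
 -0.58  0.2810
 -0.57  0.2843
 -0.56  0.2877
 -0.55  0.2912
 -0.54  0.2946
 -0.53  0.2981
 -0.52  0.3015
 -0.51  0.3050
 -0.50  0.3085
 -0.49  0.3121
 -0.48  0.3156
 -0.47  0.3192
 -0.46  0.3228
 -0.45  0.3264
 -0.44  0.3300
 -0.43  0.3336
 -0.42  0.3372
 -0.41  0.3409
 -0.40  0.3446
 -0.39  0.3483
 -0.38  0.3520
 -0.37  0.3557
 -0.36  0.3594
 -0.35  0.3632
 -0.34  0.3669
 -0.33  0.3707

σ√T = 0.34 × 0.5000 = 0.1700
d₁ = [ln(100/110) + (0.023 − 0.014 + ½·0.34²)·0.25] / (σ√T) = (-0.0953 + 0.0167) / 0.1700 = -0.4624 which rounds to -0.46
N(d₁) = N(-0.46) = 0.3228
Δ_call = e^(−qT)·N(d₁) = 0.9965·0.3228 = 0.3217

0.3217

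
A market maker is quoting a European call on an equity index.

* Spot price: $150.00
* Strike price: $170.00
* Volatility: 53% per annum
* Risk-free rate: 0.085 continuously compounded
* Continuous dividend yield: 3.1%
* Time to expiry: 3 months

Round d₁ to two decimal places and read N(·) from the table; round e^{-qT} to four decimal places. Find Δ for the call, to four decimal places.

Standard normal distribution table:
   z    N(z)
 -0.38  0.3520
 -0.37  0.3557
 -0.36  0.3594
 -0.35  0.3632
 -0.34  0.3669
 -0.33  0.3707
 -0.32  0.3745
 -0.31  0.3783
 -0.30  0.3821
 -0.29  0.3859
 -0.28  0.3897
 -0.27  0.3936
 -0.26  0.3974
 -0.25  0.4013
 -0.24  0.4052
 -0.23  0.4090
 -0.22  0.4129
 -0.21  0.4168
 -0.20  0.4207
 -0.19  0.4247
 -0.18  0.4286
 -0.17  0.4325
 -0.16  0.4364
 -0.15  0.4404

0.3829

σ√T = 0.53 × 0.5000 = 0.2650
ln(S/K) + (r − q + σ²/2)T = ln(150/170) + (0.085 − 0.031 + 0.53²/2)·0.25 = -0.1252 + 0.0486 = -0.0766
d₁ = -0.0766 / 0.2650 = -0.2889 → -0.29
N(d₁) = N(-0.29) = 0.3859
Δ_call = exp(−qT)·N(d₁) = 0.9923·0.3859 = 0.3829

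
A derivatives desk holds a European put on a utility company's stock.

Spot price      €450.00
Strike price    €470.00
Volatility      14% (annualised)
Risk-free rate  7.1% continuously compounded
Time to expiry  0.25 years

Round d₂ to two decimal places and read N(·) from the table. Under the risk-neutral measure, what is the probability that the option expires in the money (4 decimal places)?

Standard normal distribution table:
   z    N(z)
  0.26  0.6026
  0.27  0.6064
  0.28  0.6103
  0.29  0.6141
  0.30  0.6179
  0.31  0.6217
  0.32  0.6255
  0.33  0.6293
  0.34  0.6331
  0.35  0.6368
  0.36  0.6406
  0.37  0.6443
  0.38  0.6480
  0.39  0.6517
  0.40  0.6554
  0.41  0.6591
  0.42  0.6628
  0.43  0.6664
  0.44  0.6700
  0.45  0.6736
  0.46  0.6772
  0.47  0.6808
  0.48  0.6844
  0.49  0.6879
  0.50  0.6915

0.6554

σ√T = 0.14·√0.25 = 0.0700
d₁ = [ln(450/470) + (0.071 + 0.14²/2)·0.25] / 0.0700 = [-0.0435 + 0.0202] / 0.0700 = -0.3326 ⇒ -0.33
d₂ = d₁ − σ√T = -0.3326 − 0.0700 = -0.4026 ⇒ -0.40
Pr(exercise) under Q = N(−d₂) = N(0.40) = 0.6554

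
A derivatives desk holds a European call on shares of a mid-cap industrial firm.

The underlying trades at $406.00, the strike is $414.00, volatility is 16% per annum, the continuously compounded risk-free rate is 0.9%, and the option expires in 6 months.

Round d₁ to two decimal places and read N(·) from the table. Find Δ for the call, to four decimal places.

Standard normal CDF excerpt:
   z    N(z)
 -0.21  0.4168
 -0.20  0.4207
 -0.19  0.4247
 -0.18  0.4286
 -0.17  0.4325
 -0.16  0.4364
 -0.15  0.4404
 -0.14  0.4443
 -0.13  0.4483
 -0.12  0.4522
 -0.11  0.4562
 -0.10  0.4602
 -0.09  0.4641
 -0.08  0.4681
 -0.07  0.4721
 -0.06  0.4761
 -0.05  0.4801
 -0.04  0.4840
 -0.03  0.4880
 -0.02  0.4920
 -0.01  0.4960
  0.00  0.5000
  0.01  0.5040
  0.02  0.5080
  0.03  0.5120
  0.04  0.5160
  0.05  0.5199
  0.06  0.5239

0.4681

σ√T = 0.16 × 0.7071 = 0.1131
d₁ = [ln(406/414) + (0.009 + 0.16²/2)·0.5] / 0.1131 = [-0.0195 + 0.0109] / 0.1131 = -0.0761 ⇒ -0.08
N(d₁) = N(-0.08) = 0.4681
Δ_call = N(d₁) = 0.4681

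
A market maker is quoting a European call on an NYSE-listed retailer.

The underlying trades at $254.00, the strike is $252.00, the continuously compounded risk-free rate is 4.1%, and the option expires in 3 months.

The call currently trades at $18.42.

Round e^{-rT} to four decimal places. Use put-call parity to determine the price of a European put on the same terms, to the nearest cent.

$13.85

e^(−rT) = e^(−0.041·0.25) = 0.9898
Put-call parity: C − P = S − K·e^(−rT) = 254 − 252·0.9898 = 254 − 249.4296 = 4.5704
P = C − (C − P) = 18.42 − (4.5704) = 13.8496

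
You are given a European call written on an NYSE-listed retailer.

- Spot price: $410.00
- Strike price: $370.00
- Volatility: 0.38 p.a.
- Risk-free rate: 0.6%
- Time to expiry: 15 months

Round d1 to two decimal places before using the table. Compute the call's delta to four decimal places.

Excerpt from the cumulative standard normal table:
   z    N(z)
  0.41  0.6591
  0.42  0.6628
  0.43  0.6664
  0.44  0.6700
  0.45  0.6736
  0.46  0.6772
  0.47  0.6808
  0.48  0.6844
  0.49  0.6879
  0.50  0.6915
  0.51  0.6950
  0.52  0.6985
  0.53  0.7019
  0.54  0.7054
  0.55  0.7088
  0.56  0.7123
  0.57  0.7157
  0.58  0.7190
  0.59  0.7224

σ√T = 0.38 × 1.1180 = 0.4249
ln(S/K) + (r + σ²/2)T = ln(410/370) + (0.006 + 0.38²/2)·1.25 = 0.1027 + 0.0978 = 0.2004
d₁ = 0.2004 / 0.4249 = 0.4717 which rounds to 0.47
N(d₁) = N(0.47) = 0.6808
Δ_call = N(d₁) = 0.6808

0.6808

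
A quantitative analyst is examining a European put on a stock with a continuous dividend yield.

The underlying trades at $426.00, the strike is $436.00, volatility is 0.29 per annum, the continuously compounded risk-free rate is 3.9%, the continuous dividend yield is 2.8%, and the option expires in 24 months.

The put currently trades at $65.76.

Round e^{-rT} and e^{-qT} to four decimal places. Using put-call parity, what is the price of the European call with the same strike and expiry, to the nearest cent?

e^(−qT) = e^(−0.028·2) = 0.9455;  e^(−rT) = e^(−0.039·2) = 0.9250
Put-call parity: C − P = S·e^(−qT) − K·e^(−rT) = 426·0.9455 − 436·0.9250 = 402.7830 − 403.3000 = -0.5170
C = P + (C − P) = 65.76 + (-0.5170) = 65.2430

$65.24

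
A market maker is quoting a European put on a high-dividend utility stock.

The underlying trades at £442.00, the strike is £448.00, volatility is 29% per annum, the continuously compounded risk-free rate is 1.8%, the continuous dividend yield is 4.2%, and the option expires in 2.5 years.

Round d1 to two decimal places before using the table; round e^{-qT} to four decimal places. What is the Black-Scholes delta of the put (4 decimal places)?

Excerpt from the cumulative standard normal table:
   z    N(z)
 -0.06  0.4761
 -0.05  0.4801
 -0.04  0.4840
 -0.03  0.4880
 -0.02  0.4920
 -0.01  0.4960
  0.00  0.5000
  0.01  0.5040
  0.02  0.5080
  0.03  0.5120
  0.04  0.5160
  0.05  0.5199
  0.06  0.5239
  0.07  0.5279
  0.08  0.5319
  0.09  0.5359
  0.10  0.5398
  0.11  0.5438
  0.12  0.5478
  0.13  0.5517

T = 2.5;  σ√T = 0.4585
ln(S/K) + (r − q + σ²/2)T = ln(442/448) + (0.018 − 0.042 + 0.29²/2)·2.5 = -0.0135 + 0.0451 = 0.0316
d₁ = 0.0316 / 0.4585 = 0.0690 ⇒ 0.07
N(d₁) = N(0.07) = 0.5279
Δ_put = exp(−qT)·(N(d₁) − 1) = 0.9003·(0.5279 − 1) = -0.4250

-0.4250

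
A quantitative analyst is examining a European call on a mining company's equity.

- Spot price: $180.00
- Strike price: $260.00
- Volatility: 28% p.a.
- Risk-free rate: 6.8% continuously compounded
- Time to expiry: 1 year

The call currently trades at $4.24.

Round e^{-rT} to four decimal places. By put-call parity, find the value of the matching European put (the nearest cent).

$67.16

e^(−rT) = e^(−0.068·1) = 0.9343
Put-call parity: C − P = S − K·e^(−rT) = 180 − 260·0.9343 = 180 − 242.9180 = -62.9180
P = C − (C − P) = 4.24 − (-62.9180) = 67.1580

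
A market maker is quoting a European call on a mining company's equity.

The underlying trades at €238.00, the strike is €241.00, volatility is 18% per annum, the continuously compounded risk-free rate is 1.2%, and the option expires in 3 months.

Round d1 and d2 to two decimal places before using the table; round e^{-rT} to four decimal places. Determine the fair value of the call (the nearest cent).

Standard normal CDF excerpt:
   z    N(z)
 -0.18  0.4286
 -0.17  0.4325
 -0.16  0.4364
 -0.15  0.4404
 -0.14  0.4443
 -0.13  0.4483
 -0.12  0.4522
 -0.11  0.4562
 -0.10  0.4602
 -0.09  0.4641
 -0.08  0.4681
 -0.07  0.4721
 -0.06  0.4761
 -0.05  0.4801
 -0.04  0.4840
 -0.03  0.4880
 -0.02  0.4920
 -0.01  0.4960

T = 0.25;  σ√T = 0.0900
d₁ = [ln(238/241) + (0.012 + 0.18²/2)·0.25] / 0.0900 = [-0.0125 + 0.0070] / 0.0900 = -0.0608 which rounds to -0.06
d₂ = d₁ − σ√T = -0.0608 − 0.0900 = -0.1508 which rounds to -0.15
e^(−rT) = e^(−0.012·0.25) = 0.9970
N(d₁) = N(-0.06) = 0.4761;  N(d₂) = N(-0.15) = 0.4404
C = 238·0.4761 − 241·0.9970·0.4404 = 113.3118 − 105.8180 = 7.4938

€7.49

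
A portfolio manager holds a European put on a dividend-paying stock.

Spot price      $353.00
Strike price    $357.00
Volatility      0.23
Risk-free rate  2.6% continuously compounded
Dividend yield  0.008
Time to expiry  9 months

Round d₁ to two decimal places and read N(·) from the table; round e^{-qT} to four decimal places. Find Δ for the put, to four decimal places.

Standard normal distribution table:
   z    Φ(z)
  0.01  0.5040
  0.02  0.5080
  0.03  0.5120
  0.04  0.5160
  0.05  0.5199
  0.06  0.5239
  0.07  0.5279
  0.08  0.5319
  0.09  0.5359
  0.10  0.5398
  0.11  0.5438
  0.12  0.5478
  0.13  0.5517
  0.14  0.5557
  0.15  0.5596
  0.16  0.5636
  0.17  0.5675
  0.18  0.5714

-0.4535

σ√T = 0.23·√0.75 = 0.1992
d₁ = [ln(353/357) + (0.026 − 0.008 + 0.23²/2)·0.75] / 0.1992 = [-0.0113 + 0.0333] / 0.1992 = 0.1108 → 0.11
N(d₁) = N(0.11) = 0.5438
Δ_put = exp(−qT)·(N(d₁) − 1) = 0.9940·(0.5438 − 1) = -0.4535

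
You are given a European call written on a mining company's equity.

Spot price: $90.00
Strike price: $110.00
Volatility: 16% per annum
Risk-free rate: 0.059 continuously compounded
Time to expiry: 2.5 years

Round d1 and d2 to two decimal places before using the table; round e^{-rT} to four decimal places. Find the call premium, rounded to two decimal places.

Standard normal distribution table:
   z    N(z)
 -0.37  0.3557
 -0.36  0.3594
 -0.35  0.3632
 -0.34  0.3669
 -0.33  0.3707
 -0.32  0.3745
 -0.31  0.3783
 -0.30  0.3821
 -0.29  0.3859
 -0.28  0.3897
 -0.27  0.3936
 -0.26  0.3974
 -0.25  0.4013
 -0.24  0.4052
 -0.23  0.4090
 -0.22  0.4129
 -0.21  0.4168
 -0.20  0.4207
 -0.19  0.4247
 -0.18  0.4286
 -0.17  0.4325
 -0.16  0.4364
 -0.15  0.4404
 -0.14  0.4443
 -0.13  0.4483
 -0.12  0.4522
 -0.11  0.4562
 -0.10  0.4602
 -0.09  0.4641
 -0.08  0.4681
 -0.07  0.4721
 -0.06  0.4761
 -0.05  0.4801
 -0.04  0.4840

$7.30

σ√T = 0.16·√2.5 = 0.2530
d₁ = [ln(90/110) + (0.059 + 0.16²/2)·2.5] / 0.2530 = [-0.2007 + 0.1795] / 0.2530 = -0.0837 which rounds to -0.08
d₂ = d₁ − σ√T = -0.0837 − 0.2530 = -0.3367 which rounds to -0.34
exp(−rT) = exp(−0.059·2.5) = 0.8629
N(d₁) = N(-0.08) = 0.4681;  N(d₂) = N(-0.34) = 0.3669
C = 90·0.4681 − 110·0.8629·0.3669 = 42.1290 − 34.8258 = 7.3032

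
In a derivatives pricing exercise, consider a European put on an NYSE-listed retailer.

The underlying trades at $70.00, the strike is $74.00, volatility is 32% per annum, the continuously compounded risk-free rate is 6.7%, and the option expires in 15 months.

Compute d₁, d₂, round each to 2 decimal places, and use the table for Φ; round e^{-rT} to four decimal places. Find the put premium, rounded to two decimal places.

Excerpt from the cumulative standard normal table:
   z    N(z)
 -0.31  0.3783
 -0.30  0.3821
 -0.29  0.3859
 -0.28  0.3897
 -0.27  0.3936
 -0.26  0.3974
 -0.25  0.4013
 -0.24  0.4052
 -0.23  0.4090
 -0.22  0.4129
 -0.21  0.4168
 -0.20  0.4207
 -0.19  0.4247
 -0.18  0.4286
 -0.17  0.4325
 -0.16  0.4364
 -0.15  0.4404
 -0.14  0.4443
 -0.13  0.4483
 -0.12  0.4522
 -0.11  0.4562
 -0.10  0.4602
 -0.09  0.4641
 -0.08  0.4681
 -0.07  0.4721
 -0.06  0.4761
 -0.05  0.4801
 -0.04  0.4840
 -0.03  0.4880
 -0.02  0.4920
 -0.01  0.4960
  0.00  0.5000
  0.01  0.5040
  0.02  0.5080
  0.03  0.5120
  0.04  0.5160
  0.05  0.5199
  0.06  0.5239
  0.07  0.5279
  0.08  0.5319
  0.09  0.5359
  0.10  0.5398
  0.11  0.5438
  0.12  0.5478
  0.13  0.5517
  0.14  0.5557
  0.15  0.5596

$8.92

T = 1.25;  σ√T = 0.3578
d₁ = [ln(70/74) + (0.067 + 0.32²/2)·1.25] / 0.3578 = [-0.0556 + 0.1477] / 0.3578 = 0.2577 ≈ 0.26
d₂ = d₁ − σ√T = 0.2577 − 0.3578 = -0.1001 ≈ -0.10
e^(−rT) = e^(−0.067·1.25) = 0.9197
N(−d₂) = N(0.10) = 0.5398;  N(−d₁) = N(-0.26) = 0.3974
P = 74·0.9197·0.5398 − 70·0.3974 = 36.7376 − 27.8180 = 8.9196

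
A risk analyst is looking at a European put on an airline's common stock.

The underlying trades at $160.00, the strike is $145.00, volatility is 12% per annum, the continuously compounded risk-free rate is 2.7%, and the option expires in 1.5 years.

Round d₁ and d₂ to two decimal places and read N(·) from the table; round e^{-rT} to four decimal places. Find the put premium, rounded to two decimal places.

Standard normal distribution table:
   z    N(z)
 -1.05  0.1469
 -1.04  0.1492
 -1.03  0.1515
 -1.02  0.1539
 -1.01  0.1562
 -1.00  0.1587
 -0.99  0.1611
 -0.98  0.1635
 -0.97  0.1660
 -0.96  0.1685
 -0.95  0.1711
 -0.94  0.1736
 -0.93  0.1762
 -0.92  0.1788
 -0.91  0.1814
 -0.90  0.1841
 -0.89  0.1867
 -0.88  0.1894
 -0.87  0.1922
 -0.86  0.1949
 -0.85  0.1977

$2.14

T = 1.5;  σ√T = 0.1470
d₁ = [ln(160/145) + (0.027 + 0.12²/2)·1.5] / 0.1470 = [0.0984 + 0.0513] / 0.1470 = 1.0189 → 1.02
d₂ = d₁ − σ√T = 1.0189 − 0.1470 = 0.8719 → 0.87
e^(−rT) = e^(−0.027·1.5) = 0.9603
P = 145·0.9603·N(-0.87) − 160·N(-1.02) = 145·0.9603·0.1922 − 160·0.1539 = 26.7626 − 24.6240 = 2.1386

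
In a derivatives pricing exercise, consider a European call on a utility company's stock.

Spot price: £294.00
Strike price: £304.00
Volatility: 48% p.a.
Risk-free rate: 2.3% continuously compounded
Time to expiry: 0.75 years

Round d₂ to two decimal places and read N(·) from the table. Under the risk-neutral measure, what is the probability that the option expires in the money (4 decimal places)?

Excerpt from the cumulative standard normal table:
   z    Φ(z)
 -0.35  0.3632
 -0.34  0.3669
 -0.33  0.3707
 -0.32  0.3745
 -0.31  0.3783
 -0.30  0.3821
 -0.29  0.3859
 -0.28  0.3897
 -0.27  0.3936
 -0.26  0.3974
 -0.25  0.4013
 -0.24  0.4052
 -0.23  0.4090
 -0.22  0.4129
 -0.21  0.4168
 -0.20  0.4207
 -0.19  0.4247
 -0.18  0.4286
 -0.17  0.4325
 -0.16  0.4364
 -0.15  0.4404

0.4013

σ√T = 0.48·√0.75 = 0.4157
d₁ = [ln(294/304) + (0.023 + ½·0.48²)·0.75] / (σ√T) = (-0.0334 + 0.1036) / 0.4157 = 0.1689 → 0.17
d₂ = 0.1689 − 0.4157 = -0.2468 → -0.25
Pr(exercise) under Q = N(d₂) = 0.4013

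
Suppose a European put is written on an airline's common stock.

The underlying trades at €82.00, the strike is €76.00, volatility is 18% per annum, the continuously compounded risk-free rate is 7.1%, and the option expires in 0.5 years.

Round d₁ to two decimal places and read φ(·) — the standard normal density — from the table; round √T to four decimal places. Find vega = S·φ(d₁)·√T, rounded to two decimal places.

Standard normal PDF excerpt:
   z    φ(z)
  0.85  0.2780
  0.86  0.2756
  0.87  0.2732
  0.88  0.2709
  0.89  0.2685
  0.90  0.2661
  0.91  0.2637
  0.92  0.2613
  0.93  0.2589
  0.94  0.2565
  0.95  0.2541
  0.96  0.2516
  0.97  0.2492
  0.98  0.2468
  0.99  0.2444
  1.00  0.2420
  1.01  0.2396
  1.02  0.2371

14.87

σ√T = 0.18·√0.5 = 0.1273
d₁ = [ln(82/76) + (0.071 + ½·0.18²)·0.5] / (σ√T) = (0.0760 + 0.0436) / 0.1273 = 0.9396 which rounds to 0.94
√T = √0.5 = 0.7071
φ(d₁) = φ(0.94) = 0.2565
vega = S·φ(d₁)·√T = 82·0.2565·0.7071 = 14.8724
(The call has the same vega.)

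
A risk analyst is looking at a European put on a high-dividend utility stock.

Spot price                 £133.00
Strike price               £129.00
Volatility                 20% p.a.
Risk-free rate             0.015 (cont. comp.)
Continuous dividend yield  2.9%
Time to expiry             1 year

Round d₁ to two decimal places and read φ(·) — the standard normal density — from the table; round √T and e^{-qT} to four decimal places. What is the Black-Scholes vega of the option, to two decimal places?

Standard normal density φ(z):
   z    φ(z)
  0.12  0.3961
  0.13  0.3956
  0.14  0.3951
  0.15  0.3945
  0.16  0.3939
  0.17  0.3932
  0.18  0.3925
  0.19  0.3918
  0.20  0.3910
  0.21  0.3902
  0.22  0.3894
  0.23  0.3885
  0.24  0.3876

50.71

σ√T = 0.2 × 1.0000 = 0.2000
ln(S/K) + (r − q + σ²/2)T = ln(133/129) + (0.015 − 0.029 + 0.2²/2)·1 = 0.0305 + 0.0060 = 0.0365
d₁ = 0.0365 / 0.2000 = 0.1827 ⇒ 0.18
√T = √1 = 1.0000
φ(d₁) = φ(0.18) = 0.3925
exp(−qT) = exp(−0.029·1) = 0.9714
vega = S·exp(−qT)·φ(d₁)·√T = 133·0.9714·0.3925·1.0000 = 50.7095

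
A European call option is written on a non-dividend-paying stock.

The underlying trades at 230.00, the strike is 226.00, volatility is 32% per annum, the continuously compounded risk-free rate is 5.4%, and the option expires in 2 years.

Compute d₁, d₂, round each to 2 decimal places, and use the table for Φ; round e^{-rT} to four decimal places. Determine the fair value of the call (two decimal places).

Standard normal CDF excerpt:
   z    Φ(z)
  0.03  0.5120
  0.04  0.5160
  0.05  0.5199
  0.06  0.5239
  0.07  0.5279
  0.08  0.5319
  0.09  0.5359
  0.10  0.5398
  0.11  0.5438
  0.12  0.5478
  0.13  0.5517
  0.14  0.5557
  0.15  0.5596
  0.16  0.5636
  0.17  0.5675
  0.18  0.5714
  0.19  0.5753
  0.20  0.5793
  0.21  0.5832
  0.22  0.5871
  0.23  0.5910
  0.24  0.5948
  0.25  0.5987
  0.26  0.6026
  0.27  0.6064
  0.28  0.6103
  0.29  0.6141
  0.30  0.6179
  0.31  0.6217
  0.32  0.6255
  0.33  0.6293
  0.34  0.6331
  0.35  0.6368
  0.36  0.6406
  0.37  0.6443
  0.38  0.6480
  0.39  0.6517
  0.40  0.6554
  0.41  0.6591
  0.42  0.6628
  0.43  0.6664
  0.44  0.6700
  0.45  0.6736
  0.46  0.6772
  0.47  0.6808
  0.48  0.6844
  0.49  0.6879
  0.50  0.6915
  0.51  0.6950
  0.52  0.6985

σ√T = 0.32·√2 = 0.4525
d₁ = [ln(230/226) + (0.054 + 0.32²/2)·2] / 0.4525 = [0.0175 + 0.2104] / 0.4525 = 0.5037 ⇒ 0.50
d₂ = d₁ − σ√T = 0.5037 − 0.4525 = 0.0511 ⇒ 0.05
e^(−rT) = e^(−0.054·2) = 0.8976
C = 230·N(0.50) − 226·0.8976·N(0.05) = 230·0.6915 − 226·0.8976·0.5199 = 159.0450 − 105.4657 = 53.5793

53.58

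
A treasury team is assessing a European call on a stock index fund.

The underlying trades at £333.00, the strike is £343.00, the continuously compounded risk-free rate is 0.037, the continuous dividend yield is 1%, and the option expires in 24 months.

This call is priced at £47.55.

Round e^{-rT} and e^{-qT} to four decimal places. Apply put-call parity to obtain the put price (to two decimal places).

£39.69

exp(−qT) = exp(−0.01·2) = 0.9802;  exp(−rT) = exp(−0.037·2) = 0.9287
Put-call parity: C − P = S·e^(−qT) − K·e^(−rT) = 333·0.9802 − 343·0.9287 = 326.4066 − 318.5441 = 7.8625
P = C − (C − P) = 47.55 − (7.8625) = 39.6875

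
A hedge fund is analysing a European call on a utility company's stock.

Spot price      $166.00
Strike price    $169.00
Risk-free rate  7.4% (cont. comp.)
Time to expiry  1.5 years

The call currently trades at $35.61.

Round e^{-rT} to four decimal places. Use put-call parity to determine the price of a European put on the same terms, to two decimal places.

$20.85

e^(−rT) = e^(−0.074·1.5) = 0.8949
Put-call parity: C − P = S − K·e^(−rT) = 166 − 169·0.8949 = 166 − 151.2381 = 14.7619
P = C − (C − P) = 35.61 − (14.7619) = 20.8481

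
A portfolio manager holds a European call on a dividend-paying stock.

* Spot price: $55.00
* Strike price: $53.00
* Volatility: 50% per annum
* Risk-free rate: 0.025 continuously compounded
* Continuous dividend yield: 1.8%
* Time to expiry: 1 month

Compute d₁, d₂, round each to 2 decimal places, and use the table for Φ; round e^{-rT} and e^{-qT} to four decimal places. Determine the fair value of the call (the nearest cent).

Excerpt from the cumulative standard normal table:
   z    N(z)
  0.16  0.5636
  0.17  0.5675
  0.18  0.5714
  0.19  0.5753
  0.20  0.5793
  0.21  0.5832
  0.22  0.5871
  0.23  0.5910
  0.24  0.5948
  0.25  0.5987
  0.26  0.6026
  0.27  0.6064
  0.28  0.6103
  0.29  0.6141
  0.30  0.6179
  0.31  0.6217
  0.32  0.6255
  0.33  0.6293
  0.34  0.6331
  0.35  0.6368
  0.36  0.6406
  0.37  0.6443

T = 0.08333;  σ√T = 0.1443
d₁ = [ln(55/53) + (0.025 − 0.018 + 0.5²/2)·0.08333] / 0.1443 = [0.0370 + 0.0110] / 0.1443 = 0.3328 → 0.33
d₂ = d₁ − σ√T = 0.3328 − 0.1443 = 0.1885 → 0.19
exp(−qT) = exp(−0.018·0.08333) = 0.9985;  exp(−rT) = exp(−0.025·0.08333) = 0.9979
C = 55·0.9985·N(0.33) − 53·0.9979·N(0.19) = 55·0.9985·0.6293 − 53·0.9979·0.5753 = 34.5596 − 30.4269 = 4.1327

$4.13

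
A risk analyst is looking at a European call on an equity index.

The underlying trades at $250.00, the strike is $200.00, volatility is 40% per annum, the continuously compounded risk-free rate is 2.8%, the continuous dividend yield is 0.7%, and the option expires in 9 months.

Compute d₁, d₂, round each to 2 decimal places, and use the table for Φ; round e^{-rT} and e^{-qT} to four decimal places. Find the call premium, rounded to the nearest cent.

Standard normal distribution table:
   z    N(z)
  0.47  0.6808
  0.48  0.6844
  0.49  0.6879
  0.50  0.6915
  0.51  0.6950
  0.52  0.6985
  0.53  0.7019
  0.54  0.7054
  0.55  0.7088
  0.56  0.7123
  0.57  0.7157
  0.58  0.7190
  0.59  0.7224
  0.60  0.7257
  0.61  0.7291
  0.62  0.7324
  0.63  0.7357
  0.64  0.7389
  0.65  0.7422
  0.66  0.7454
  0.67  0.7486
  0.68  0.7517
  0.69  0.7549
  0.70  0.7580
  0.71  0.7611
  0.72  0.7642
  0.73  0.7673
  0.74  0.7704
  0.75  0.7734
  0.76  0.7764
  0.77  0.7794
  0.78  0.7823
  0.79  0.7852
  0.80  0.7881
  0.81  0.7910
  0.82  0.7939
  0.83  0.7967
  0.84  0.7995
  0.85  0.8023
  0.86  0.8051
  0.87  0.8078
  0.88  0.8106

σ√T = 0.4 × 0.8660 = 0.3464
d₁ = [ln(250/200) + (0.028 − 0.007 + 0.4²/2)·0.75] / 0.3464 = [0.2231 + 0.0758] / 0.3464 = 0.8628 ⇒ 0.86
d₂ = d₁ − σ√T = 0.8628 − 0.3464 = 0.5164 ⇒ 0.52
e^(−qT) = e^(−0.007·0.75) = 0.9948;  e^(−rT) = e^(−0.028·0.75) = 0.9792
N(d₁) = N(0.86) = 0.8051;  N(d₂) = N(0.52) = 0.6985
C = 250·0.9948·0.8051 − 200·0.9792·0.6985 = 200.2284 − 136.7942 = 63.4341

$63.43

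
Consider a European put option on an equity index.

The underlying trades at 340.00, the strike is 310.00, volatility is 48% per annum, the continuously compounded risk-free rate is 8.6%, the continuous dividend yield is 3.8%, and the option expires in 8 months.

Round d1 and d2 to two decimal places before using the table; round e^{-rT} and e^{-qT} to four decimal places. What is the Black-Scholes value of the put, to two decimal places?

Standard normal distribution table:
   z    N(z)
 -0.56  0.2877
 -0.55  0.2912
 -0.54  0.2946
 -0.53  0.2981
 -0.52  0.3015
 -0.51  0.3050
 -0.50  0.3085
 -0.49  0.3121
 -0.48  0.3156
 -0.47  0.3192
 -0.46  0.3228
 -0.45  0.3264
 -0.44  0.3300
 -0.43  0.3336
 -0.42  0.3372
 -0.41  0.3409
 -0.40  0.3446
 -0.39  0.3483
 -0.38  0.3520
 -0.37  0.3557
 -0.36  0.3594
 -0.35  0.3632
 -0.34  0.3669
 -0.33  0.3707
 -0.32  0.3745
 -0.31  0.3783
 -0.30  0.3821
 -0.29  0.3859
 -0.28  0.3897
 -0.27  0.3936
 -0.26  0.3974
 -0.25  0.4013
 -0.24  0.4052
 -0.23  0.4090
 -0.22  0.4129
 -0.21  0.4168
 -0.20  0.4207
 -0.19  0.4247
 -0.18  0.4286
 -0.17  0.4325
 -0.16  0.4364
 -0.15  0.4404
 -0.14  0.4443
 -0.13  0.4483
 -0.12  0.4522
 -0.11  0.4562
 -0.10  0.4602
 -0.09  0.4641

T = 0.6667;  σ√T = 0.3919
d₁ = [ln(340/310) + (0.086 − 0.038 + 0.48²/2)·0.6667] / 0.3919 = [0.0924 + 0.1088] / 0.3919 = 0.5133 ≈ 0.51
d₂ = d₁ − σ√T = 0.5133 − 0.3919 = 0.1214 ≈ 0.12
e^(−qT) = e^(−0.038·0.6667) = 0.9750;  e^(−rT) = e^(−0.086·0.6667) = 0.9443
N(−d₂) = N(-0.12) = 0.4522;  N(−d₁) = N(-0.51) = 0.3050
P = 310·0.9443·0.4522 − 340·0.9750·0.3050 = 132.3739 − 101.1075 = 31.2664

31.27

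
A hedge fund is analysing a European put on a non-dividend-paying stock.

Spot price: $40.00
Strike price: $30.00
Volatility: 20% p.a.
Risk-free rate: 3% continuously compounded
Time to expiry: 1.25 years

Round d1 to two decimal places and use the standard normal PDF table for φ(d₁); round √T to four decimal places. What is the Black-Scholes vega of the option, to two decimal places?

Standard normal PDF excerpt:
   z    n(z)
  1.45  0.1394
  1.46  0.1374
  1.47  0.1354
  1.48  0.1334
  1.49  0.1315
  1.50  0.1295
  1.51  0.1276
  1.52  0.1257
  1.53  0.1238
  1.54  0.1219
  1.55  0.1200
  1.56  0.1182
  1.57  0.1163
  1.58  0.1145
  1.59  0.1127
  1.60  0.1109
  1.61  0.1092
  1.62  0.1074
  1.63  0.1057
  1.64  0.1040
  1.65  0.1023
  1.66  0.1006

T = 1.25;  σ√T = 0.2236
d₁ = [ln(40/30) + (0.03 + 0.2²/2)·1.25] / 0.2236 = [0.2877 + 0.0625] / 0.2236 = 1.5661 → 1.57
√T = √1.25 = 1.1180
φ(d₁) = φ(1.57) = 0.1163
vega = S·φ(d₁)·√T = 40·0.1163·1.1180 = 5.2009

5.20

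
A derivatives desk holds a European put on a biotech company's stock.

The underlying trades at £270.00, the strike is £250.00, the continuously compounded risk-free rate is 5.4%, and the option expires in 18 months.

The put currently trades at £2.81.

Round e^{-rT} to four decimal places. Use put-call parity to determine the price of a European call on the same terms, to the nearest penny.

e^(−rT) = e^(−0.054·1.5) = 0.9222
Put-call parity: C − P = S − K·e^(−rT) = 270 − 250·0.9222 = 270 − 230.5500 = 39.4500
C = P + (C − P) = 2.81 + (39.4500) = 42.2600

£42.26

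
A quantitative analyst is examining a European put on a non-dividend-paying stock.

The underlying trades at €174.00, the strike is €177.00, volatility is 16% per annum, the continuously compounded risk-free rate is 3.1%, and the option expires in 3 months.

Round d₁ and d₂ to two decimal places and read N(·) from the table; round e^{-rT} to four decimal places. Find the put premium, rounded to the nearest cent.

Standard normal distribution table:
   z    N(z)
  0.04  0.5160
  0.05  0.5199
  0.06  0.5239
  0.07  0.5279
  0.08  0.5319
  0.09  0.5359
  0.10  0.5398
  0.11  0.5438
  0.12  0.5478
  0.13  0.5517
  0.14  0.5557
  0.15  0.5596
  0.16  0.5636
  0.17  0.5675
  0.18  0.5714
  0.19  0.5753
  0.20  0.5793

σ√T = 0.16·√0.25 = 0.0800
ln(S/K) + (r + σ²/2)T = ln(174/177) + (0.031 + 0.16²/2)·0.25 = -0.0171 + 0.0109 = -0.0061
d₁ = -0.0061 / 0.0800 = -0.0768 which rounds to -0.08
d₂ = d₁ − σ√T = -0.0768 − 0.0800 = -0.1568 which rounds to -0.16
exp(−rT) = exp(−0.031·0.25) = 0.9923
N(−d₂) = N(0.16) = 0.5636;  N(−d₁) = N(0.08) = 0.5319
P = 177·0.9923·0.5636 − 174·0.5319 = 98.9891 − 92.5506 = 6.4385

€6.44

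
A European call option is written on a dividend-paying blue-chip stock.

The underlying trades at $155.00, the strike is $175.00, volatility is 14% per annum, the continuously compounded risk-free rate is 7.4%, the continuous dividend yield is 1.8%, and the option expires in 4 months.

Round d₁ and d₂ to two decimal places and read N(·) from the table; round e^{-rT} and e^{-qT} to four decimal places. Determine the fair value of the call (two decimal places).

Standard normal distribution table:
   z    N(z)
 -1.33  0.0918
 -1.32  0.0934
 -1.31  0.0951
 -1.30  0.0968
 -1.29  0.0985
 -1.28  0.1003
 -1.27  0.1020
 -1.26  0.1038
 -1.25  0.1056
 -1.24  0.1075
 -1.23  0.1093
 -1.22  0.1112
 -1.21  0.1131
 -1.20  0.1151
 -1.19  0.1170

σ√T = 0.14·√0.3333 = 0.0808
d₁ = [ln(155/175) + (0.074 − 0.018 + ½·0.14²)·0.3333] / (σ√T) = (-0.1214 + 0.0219) / 0.0808 = -1.2301 ⇒ -1.23
d₂ = -1.2301 − 0.0808 = -1.3109 ⇒ -1.31
e^(−qT) = e^(−0.018·0.3333) = 0.9940;  e^(−rT) = e^(−0.074·0.3333) = 0.9756
N(d₁) = N(-1.23) = 0.1093;  N(d₂) = N(-1.31) = 0.0951
C = 155·0.9940·0.1093 − 175·0.9756·0.0951 = 16.8399 − 16.2364 = 0.6034

$0.60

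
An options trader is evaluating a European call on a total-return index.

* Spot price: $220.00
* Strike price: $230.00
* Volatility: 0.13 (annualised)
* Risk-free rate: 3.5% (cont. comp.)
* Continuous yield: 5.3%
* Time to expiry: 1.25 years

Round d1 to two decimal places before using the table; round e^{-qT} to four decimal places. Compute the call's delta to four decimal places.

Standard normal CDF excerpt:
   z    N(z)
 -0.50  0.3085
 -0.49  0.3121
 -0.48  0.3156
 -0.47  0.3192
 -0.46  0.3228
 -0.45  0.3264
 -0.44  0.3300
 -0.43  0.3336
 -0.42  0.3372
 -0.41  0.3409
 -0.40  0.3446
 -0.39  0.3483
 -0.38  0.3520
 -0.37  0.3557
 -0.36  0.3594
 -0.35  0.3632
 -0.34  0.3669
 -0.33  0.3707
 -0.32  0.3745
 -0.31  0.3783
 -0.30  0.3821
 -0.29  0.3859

T = 1.25;  σ√T = 0.1453
d₁ = [ln(220/230) + (0.035 − 0.053 + 0.13²/2)·1.25] / 0.1453 = [-0.0445 − 0.0119] / 0.1453 = -0.3880 ⇒ -0.39
N(d₁) = N(-0.39) = 0.3483
Δ_call = exp(−qT)·N(d₁) = 0.9359·0.3483 = 0.3260

0.3260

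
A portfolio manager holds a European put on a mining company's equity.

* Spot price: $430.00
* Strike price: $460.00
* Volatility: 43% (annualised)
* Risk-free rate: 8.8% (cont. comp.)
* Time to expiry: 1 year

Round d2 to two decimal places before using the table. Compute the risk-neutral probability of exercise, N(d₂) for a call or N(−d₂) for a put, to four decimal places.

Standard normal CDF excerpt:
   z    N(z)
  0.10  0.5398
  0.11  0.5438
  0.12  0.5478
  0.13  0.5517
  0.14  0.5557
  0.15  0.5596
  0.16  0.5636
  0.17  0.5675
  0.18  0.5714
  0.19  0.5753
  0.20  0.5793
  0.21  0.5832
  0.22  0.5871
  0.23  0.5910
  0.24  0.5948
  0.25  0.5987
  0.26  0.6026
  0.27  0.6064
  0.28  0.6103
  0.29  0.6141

0.5675

T = 1;  σ√T = 0.4300
d₁ = [ln(430/460) + (0.088 + 0.43²/2)·1] / 0.4300 = [-0.0674 + 0.1804] / 0.4300 = 0.2628 ⇒ 0.26
d₂ = d₁ − σ√T = 0.2628 − 0.4300 = -0.1672 ⇒ -0.17
Risk-neutral Pr[S_T < K] = N(−d₂) = N(0.17) = 0.5675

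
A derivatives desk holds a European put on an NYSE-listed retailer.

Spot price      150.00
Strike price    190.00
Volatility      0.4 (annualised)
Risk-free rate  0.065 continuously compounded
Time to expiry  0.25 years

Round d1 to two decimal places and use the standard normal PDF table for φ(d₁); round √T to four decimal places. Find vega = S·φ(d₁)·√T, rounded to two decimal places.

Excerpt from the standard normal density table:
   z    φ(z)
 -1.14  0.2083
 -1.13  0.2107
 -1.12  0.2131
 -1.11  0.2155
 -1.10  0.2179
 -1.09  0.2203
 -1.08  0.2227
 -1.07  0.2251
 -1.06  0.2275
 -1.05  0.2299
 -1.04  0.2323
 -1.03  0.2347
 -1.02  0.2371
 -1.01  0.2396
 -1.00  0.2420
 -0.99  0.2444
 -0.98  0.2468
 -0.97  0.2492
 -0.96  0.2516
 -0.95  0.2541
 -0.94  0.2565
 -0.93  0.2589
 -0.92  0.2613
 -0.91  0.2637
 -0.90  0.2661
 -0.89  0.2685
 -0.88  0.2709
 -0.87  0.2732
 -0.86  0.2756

T = 0.25;  σ√T = 0.2000
ln(S/K) + (r + σ²/2)T = ln(150/190) + (0.065 + 0.4²/2)·0.25 = -0.2364 + 0.0363 = -0.2001
d₁ = -0.2001 / 0.2000 = -1.0007 ≈ -1.00
√T = √0.25 = 0.5000
φ(d₁) = φ(-1.00) = 0.2420
vega = S·φ(d₁)·√T = 150·0.2420·0.5000 = 18.1500
(The call has the same vega.)

18.15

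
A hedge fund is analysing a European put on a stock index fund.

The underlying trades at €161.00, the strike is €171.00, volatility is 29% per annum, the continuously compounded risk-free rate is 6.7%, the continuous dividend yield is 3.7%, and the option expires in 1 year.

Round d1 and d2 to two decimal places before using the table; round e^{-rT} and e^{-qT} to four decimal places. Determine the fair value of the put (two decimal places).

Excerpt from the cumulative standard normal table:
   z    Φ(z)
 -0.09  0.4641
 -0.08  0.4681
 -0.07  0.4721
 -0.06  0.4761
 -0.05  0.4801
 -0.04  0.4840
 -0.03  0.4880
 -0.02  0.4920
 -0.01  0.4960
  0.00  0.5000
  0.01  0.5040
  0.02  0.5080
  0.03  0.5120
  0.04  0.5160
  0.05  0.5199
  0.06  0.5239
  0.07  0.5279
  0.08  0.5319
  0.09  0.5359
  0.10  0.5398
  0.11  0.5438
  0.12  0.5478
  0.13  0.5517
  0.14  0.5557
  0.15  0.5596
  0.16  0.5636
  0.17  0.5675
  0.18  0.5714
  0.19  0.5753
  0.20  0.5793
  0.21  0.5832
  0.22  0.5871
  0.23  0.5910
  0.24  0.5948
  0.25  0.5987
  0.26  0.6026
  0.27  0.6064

σ√T = 0.29 × 1.0000 = 0.2900
d₁ = [ln(161/171) + (0.067 − 0.037 + 0.29²/2)·1] / 0.2900 = [-0.0603 + 0.0721] / 0.2900 = 0.0407 ⇒ 0.04
d₂ = d₁ − σ√T = 0.0407 − 0.2900 = -0.2493 ⇒ -0.25
exp(−qT) = exp(−0.037·1) = 0.9637;  exp(−rT) = exp(−0.067·1) = 0.9352
P = 171·0.9352·N(0.25) − 161·0.9637·N(-0.04) = 171·0.9352·0.5987 − 161·0.9637·0.4840 = 95.7436 − 75.0954 = 20.6483

€20.65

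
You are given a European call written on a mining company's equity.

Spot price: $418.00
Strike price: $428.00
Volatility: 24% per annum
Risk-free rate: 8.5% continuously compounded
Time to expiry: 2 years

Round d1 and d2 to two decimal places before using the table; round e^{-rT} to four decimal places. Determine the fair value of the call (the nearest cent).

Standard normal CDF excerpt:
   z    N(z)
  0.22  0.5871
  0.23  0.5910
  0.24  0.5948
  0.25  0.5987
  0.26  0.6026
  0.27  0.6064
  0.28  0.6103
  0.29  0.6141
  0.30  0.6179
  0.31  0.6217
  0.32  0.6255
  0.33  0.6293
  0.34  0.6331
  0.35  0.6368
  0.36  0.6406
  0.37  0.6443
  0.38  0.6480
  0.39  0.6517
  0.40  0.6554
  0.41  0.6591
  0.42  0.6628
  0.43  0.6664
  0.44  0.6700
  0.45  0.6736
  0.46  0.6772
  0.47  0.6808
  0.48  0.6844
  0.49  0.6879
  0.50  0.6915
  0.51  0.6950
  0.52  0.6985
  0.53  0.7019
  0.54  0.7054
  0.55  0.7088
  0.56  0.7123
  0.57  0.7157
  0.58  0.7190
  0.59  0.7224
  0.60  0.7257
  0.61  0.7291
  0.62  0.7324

σ√T = 0.24 × 1.4142 = 0.3394
d₁ = [ln(418/428) + (0.085 + 0.24²/2)·2] / 0.3394 = [-0.0236 + 0.2276] / 0.3394 = 0.6009 which rounds to 0.60
d₂ = d₁ − σ√T = 0.6009 − 0.3394 = 0.2615 which rounds to 0.26
e^(−rT) = e^(−0.085·2) = 0.8437
N(d₁) = N(0.60) = 0.7257;  N(d₂) = N(0.26) = 0.6026
C = 418·0.7257 − 428·0.8437·0.6026 = 303.3426 − 217.6010 = 85.7416

$85.74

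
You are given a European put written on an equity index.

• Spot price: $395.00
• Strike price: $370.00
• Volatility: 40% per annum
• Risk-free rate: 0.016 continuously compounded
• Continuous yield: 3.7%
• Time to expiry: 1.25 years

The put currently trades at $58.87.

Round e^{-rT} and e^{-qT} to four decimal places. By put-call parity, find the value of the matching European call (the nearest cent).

$73.34

exp(−qT) = exp(−0.037·1.25) = 0.9548;  exp(−rT) = exp(−0.016·1.25) = 0.9802
Put-call parity: C − P = S·e^(−qT) − K·e^(−rT) = 395·0.9548 − 370·0.9802 = 377.1460 − 362.6740 = 14.4720
C = P + (C − P) = 58.87 + (14.4720) = 73.3420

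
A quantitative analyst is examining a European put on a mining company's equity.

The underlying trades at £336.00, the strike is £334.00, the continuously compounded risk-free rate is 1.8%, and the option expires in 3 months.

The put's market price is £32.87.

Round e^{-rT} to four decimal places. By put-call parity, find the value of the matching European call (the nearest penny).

£36.37

exp(−rT) = exp(−0.018·0.25) = 0.9955
Put-call parity: C − P = S − K·e^(−rT) = 336 − 334·0.9955 = 336 − 332.4970 = 3.5030
C = P + (C − P) = 32.87 + (3.5030) = 36.3730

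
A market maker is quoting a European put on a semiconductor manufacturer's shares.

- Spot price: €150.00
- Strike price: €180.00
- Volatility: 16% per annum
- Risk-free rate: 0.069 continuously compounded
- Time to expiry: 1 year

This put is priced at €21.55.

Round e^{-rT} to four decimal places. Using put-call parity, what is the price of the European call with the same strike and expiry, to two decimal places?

exp(−rT) = exp(−0.069·1) = 0.9333
Put-call parity: C − P = S − K·e^(−rT) = 150 − 180·0.9333 = 150 − 167.9940 = -17.9940
C = P + (C − P) = 21.55 + (-17.9940) = 3.5560

€3.56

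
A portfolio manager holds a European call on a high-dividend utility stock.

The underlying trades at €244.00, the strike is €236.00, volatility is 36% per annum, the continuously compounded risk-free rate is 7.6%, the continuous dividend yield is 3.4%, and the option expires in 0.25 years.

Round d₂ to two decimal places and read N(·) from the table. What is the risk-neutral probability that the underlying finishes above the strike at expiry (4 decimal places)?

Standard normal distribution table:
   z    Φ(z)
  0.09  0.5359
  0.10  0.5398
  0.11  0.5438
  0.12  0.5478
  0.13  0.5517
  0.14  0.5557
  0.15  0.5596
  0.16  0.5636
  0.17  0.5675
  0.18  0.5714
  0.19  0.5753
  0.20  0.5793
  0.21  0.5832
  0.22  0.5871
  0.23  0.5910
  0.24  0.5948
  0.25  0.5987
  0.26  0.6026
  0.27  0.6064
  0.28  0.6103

σ√T = 0.36 × 0.5000 = 0.1800
d₁ = [ln(244/236) + (0.076 − 0.034 + ½·0.36²)·0.25] / (σ√T) = (0.0333 + 0.0267) / 0.1800 = 0.3335 → 0.33
d₂ = 0.3335 − 0.1800 = 0.1535 → 0.15
Pr(exercise) under Q = N(d₂) = 0.5596

0.5596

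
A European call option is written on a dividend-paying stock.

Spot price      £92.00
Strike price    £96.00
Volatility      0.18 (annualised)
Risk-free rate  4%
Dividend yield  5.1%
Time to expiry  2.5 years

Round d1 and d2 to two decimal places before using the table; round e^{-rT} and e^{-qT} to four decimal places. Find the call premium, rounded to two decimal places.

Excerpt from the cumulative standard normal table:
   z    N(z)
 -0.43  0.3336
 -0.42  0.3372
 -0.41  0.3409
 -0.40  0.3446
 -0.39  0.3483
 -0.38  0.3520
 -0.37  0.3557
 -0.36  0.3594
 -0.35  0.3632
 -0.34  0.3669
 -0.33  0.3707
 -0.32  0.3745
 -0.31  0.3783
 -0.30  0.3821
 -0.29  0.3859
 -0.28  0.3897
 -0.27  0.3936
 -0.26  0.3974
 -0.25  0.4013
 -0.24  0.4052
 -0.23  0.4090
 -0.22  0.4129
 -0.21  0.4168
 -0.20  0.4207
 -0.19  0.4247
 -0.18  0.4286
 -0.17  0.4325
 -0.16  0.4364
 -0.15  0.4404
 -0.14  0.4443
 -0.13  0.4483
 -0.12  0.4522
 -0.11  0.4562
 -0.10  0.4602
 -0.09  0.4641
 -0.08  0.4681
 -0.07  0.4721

£7.02

T = 2.5;  σ√T = 0.2846
d₁ = [ln(92/96) + (0.04 − 0.051 + 0.18²/2)·2.5] / 0.2846 = [-0.0426 + 0.0130] / 0.2846 = -0.1039 → -0.10
d₂ = d₁ − σ√T = -0.1039 − 0.2846 = -0.3885 → -0.39
exp(−qT) = exp(−0.051·2.5) = 0.8803;  exp(−rT) = exp(−0.04·2.5) = 0.9048
N(d₁) = N(-0.10) = 0.4602;  N(d₂) = N(-0.39) = 0.3483
C = 92·0.8803·0.4602 − 96·0.9048·0.3483 = 37.2705 − 30.2536 = 7.0169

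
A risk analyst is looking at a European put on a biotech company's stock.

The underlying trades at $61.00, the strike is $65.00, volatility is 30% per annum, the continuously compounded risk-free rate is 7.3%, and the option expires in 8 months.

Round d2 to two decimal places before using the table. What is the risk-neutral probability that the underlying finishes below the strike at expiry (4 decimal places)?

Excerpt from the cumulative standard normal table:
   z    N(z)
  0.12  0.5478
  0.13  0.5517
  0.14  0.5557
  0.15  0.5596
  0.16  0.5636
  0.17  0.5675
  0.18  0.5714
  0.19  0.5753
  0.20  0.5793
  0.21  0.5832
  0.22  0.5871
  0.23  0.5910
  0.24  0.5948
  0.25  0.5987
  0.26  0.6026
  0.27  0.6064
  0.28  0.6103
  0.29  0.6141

0.5714

σ√T = 0.3·√0.6667 = 0.2449
ln(S/K) + (r + σ²/2)T = ln(61/65) + (0.073 + 0.3²/2)·0.6667 = -0.0635 + 0.0787 = 0.0152
d₁ = 0.0152 / 0.2449 = 0.0619 ⇒ 0.06
d₂ = d₁ − σ√T = 0.0619 − 0.2449 = -0.1831 ⇒ -0.18
Risk-neutral Pr[S_T < K] = N(−d₂) = N(0.18) = 0.5714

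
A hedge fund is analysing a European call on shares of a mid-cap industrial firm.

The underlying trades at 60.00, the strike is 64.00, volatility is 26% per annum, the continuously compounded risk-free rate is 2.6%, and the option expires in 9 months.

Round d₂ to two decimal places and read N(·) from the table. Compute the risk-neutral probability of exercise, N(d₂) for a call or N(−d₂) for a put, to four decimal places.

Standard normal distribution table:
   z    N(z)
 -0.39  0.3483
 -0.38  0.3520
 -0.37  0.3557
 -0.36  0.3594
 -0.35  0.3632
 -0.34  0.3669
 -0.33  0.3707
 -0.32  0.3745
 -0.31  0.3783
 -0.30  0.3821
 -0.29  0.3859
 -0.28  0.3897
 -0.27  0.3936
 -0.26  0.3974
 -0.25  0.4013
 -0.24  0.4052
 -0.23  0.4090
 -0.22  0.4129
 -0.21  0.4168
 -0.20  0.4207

σ√T = 0.26 × 0.8660 = 0.2252
ln(S/K) + (r + σ²/2)T = ln(60/64) + (0.026 + 0.26²/2)·0.75 = -0.0645 + 0.0449 = -0.0197
d₁ = -0.0197 / 0.2252 = -0.0874 ≈ -0.09
d₂ = d₁ − σ√T = -0.0874 − 0.2252 = -0.3126 ≈ -0.31
Pr(exercise) under Q = N(d₂) = 0.3783

0.3783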